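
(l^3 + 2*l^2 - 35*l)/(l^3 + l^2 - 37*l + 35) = l/(l - 1)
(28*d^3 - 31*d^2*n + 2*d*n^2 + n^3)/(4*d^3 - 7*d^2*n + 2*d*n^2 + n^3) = (28*d^2 - 3*d*n - n^2)/(4*d^2 - 3*d*n - n^2)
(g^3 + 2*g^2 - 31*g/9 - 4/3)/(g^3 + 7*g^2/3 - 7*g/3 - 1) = (g - 4/3)/(g - 1)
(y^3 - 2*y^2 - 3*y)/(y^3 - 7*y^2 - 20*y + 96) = y*(y + 1)/(y^2 - 4*y - 32)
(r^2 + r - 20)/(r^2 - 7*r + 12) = (r + 5)/(r - 3)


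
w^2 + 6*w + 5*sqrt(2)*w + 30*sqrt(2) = (w + 6)*(w + 5*sqrt(2))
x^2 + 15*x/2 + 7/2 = (x + 1/2)*(x + 7)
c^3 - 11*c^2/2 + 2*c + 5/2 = (c - 5)*(c - 1)*(c + 1/2)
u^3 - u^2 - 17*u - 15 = (u - 5)*(u + 1)*(u + 3)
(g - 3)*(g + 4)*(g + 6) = g^3 + 7*g^2 - 6*g - 72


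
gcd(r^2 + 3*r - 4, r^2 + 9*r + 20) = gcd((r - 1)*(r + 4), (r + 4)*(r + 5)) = r + 4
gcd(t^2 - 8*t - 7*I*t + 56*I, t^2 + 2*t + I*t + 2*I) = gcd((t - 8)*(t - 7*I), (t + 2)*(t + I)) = 1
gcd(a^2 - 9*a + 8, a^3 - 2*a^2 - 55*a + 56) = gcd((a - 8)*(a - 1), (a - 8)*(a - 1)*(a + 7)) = a^2 - 9*a + 8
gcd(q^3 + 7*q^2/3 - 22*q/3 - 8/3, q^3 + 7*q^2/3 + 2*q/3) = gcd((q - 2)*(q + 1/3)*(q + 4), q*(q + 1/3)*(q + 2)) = q + 1/3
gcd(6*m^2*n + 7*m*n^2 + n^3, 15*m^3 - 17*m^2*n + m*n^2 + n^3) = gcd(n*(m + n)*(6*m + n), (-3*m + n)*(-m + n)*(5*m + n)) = 1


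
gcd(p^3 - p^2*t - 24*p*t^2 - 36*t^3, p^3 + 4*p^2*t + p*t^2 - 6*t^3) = p^2 + 5*p*t + 6*t^2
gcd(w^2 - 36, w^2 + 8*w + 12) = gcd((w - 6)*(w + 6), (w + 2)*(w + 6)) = w + 6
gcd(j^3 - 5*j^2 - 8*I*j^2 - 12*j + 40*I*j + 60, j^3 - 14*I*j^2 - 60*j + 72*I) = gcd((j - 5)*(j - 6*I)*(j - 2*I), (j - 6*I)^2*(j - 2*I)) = j^2 - 8*I*j - 12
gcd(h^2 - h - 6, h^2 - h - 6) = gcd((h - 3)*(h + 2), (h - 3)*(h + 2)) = h^2 - h - 6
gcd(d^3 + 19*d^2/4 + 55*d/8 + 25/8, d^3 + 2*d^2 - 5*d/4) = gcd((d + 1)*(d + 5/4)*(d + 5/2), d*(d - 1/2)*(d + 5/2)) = d + 5/2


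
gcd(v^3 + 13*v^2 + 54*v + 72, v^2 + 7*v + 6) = v + 6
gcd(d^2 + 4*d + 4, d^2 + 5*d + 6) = d + 2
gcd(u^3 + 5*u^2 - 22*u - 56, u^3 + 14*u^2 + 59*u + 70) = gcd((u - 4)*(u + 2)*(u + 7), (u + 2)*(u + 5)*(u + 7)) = u^2 + 9*u + 14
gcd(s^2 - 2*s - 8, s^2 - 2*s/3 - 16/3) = s + 2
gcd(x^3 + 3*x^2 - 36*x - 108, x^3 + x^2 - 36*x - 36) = x^2 - 36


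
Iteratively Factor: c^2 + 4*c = (c + 4)*(c)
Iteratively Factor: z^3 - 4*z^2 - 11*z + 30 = (z - 5)*(z^2 + z - 6) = (z - 5)*(z - 2)*(z + 3)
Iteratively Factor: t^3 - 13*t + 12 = (t - 1)*(t^2 + t - 12) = (t - 1)*(t + 4)*(t - 3)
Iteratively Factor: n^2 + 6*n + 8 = (n + 4)*(n + 2)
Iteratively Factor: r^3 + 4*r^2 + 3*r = (r)*(r^2 + 4*r + 3) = r*(r + 3)*(r + 1)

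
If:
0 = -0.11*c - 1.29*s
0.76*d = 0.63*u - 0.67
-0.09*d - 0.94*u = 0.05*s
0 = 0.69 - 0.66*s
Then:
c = -12.26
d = -0.86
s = 1.05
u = 0.03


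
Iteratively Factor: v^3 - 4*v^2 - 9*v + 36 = (v - 3)*(v^2 - v - 12) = (v - 3)*(v + 3)*(v - 4)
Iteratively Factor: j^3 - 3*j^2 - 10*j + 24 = (j - 4)*(j^2 + j - 6) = (j - 4)*(j + 3)*(j - 2)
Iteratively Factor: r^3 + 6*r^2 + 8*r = (r + 4)*(r^2 + 2*r) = (r + 2)*(r + 4)*(r)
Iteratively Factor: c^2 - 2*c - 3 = (c - 3)*(c + 1)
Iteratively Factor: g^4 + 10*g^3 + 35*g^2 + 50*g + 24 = (g + 1)*(g^3 + 9*g^2 + 26*g + 24) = (g + 1)*(g + 2)*(g^2 + 7*g + 12) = (g + 1)*(g + 2)*(g + 4)*(g + 3)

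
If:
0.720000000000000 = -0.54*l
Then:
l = -1.33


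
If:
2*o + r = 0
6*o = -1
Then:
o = -1/6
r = 1/3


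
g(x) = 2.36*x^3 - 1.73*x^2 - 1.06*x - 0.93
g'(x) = 7.08*x^2 - 3.46*x - 1.06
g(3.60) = 82.94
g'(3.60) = 78.24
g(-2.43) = -42.43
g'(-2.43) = 49.15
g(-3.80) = -151.38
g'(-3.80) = 114.32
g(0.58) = -1.67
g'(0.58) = -0.69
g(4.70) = 200.89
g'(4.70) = 139.08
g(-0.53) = -1.21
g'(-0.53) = 2.76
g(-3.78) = -149.11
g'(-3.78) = 113.18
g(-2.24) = -33.76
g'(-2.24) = 42.22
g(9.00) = 1569.84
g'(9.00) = 541.28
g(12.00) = 3815.31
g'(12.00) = 976.94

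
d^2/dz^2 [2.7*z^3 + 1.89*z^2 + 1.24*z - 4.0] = 16.2*z + 3.78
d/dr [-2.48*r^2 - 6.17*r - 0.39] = -4.96*r - 6.17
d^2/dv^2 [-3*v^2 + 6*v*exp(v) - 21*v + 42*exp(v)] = 6*v*exp(v) + 54*exp(v) - 6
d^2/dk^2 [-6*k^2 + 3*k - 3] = -12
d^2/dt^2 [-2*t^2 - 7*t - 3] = -4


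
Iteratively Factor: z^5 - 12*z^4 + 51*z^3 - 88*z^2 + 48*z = (z - 3)*(z^4 - 9*z^3 + 24*z^2 - 16*z) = z*(z - 3)*(z^3 - 9*z^2 + 24*z - 16) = z*(z - 4)*(z - 3)*(z^2 - 5*z + 4) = z*(z - 4)^2*(z - 3)*(z - 1)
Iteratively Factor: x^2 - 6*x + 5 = (x - 5)*(x - 1)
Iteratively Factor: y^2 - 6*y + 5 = (y - 1)*(y - 5)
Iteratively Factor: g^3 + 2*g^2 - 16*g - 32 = (g + 2)*(g^2 - 16) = (g - 4)*(g + 2)*(g + 4)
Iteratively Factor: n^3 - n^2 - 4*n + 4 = (n + 2)*(n^2 - 3*n + 2) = (n - 2)*(n + 2)*(n - 1)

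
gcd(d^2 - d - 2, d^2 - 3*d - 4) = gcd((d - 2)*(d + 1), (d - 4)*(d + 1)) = d + 1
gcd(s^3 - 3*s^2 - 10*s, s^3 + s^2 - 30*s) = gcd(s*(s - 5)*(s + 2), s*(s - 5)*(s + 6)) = s^2 - 5*s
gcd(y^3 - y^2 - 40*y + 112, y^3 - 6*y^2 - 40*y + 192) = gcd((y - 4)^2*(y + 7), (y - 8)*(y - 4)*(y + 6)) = y - 4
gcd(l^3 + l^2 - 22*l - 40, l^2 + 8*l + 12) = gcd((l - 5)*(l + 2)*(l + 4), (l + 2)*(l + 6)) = l + 2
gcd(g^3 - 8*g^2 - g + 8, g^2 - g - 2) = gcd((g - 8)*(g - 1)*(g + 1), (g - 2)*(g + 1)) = g + 1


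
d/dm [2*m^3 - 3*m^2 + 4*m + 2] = 6*m^2 - 6*m + 4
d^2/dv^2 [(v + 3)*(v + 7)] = 2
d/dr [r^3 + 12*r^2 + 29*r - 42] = 3*r^2 + 24*r + 29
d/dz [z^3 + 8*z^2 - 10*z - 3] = 3*z^2 + 16*z - 10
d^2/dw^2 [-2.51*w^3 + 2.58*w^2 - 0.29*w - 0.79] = 5.16 - 15.06*w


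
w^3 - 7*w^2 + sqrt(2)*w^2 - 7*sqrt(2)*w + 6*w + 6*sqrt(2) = (w - 6)*(w - 1)*(w + sqrt(2))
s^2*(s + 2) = s^3 + 2*s^2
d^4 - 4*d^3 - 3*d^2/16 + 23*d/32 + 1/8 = (d - 4)*(d - 1/2)*(d + 1/4)^2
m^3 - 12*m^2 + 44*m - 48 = (m - 6)*(m - 4)*(m - 2)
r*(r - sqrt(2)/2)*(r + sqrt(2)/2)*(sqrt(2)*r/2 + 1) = sqrt(2)*r^4/2 + r^3 - sqrt(2)*r^2/4 - r/2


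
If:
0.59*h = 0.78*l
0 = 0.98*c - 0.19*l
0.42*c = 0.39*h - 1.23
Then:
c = 0.55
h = 3.75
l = 2.83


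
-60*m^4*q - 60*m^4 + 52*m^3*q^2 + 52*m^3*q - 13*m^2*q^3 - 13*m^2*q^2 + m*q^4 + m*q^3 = (-6*m + q)*(-5*m + q)*(-2*m + q)*(m*q + m)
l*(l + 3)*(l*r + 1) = l^3*r + 3*l^2*r + l^2 + 3*l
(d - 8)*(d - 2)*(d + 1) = d^3 - 9*d^2 + 6*d + 16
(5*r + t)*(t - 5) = 5*r*t - 25*r + t^2 - 5*t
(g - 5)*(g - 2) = g^2 - 7*g + 10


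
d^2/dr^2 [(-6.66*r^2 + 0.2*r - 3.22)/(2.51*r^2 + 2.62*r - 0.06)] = (90.1150240000001*r^3 - 127.735908*r^2 - 126.871464*r - 45.161672)/(15.813251*r^6 + 49.518786*r^5 + 50.554914*r^4 + 15.617296*r^3 - 1.208484*r^2 + 0.028296*r - 0.000216)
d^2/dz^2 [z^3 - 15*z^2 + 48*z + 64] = 6*z - 30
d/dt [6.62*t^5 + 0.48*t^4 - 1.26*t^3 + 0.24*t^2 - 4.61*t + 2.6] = 33.1*t^4 + 1.92*t^3 - 3.78*t^2 + 0.48*t - 4.61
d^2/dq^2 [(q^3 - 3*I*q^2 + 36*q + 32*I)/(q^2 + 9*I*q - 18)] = 12*(-9*q^3 - 92*I*q^2 + 342*q + 474*I)/(q^6 + 27*I*q^5 - 297*q^4 - 1701*I*q^3 + 5346*q^2 + 8748*I*q - 5832)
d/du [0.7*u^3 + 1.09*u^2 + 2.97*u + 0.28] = 2.1*u^2 + 2.18*u + 2.97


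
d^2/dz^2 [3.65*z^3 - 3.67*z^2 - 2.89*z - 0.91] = 21.9*z - 7.34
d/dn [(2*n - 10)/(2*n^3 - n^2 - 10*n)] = 2*(-n*(-2*n^2 + n + 10) + 2*(n - 5)*(-3*n^2 + n + 5))/(n^2*(-2*n^2 + n + 10)^2)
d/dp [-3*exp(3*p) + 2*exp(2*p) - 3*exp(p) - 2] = (-9*exp(2*p) + 4*exp(p) - 3)*exp(p)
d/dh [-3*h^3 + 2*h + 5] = 2 - 9*h^2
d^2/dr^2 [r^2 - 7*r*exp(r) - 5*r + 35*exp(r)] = -7*r*exp(r) + 21*exp(r) + 2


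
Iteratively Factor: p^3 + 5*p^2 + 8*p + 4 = (p + 1)*(p^2 + 4*p + 4) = (p + 1)*(p + 2)*(p + 2)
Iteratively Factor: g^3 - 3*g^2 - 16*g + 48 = (g - 4)*(g^2 + g - 12) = (g - 4)*(g + 4)*(g - 3)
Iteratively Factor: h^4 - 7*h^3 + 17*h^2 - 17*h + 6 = (h - 1)*(h^3 - 6*h^2 + 11*h - 6) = (h - 3)*(h - 1)*(h^2 - 3*h + 2) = (h - 3)*(h - 2)*(h - 1)*(h - 1)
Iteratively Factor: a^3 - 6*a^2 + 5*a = (a - 1)*(a^2 - 5*a) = a*(a - 1)*(a - 5)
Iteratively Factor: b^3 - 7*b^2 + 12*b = (b - 4)*(b^2 - 3*b) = b*(b - 4)*(b - 3)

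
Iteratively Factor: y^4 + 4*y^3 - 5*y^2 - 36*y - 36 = (y + 2)*(y^3 + 2*y^2 - 9*y - 18) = (y + 2)*(y + 3)*(y^2 - y - 6) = (y - 3)*(y + 2)*(y + 3)*(y + 2)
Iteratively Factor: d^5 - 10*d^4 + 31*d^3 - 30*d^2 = (d)*(d^4 - 10*d^3 + 31*d^2 - 30*d) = d*(d - 5)*(d^3 - 5*d^2 + 6*d) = d*(d - 5)*(d - 2)*(d^2 - 3*d) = d^2*(d - 5)*(d - 2)*(d - 3)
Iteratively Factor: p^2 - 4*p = (p)*(p - 4)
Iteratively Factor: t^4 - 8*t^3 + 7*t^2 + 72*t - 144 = (t + 3)*(t^3 - 11*t^2 + 40*t - 48) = (t - 4)*(t + 3)*(t^2 - 7*t + 12) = (t - 4)*(t - 3)*(t + 3)*(t - 4)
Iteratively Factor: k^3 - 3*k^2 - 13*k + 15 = (k - 1)*(k^2 - 2*k - 15) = (k - 5)*(k - 1)*(k + 3)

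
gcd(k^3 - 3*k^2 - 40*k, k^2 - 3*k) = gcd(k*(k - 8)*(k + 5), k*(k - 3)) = k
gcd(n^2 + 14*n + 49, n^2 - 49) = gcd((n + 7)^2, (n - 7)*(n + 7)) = n + 7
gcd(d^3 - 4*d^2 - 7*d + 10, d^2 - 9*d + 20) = d - 5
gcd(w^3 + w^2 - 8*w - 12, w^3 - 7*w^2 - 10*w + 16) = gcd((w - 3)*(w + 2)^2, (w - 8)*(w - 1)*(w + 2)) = w + 2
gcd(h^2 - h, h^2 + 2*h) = h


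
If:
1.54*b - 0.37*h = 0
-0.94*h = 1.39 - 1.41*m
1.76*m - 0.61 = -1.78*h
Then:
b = -0.09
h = -0.38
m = 0.73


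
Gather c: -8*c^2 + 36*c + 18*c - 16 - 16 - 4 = -8*c^2 + 54*c - 36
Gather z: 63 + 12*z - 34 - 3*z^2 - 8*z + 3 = -3*z^2 + 4*z + 32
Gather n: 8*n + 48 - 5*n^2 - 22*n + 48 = -5*n^2 - 14*n + 96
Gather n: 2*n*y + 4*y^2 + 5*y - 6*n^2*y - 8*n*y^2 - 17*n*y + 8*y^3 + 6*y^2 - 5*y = -6*n^2*y + n*(-8*y^2 - 15*y) + 8*y^3 + 10*y^2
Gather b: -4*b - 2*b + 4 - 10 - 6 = -6*b - 12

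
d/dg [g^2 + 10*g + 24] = 2*g + 10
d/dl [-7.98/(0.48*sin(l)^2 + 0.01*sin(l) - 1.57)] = (7.6608*sin(l) + 0.0798)*cos(l)/(0.48*sin(l)^2 + 0.01*sin(l) - 1.57)^2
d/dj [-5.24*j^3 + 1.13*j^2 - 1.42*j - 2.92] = -15.72*j^2 + 2.26*j - 1.42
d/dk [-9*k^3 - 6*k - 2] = -27*k^2 - 6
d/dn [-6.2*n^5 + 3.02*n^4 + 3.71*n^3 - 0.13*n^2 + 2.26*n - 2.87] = -31.0*n^4 + 12.08*n^3 + 11.13*n^2 - 0.26*n + 2.26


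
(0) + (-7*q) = -7*q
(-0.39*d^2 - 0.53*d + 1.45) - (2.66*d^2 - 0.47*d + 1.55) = -3.05*d^2 - 0.0600000000000001*d - 0.1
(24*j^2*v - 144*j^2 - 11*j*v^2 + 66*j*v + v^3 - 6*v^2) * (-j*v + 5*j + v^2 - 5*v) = -24*j^3*v^2 + 264*j^3*v - 720*j^3 + 35*j^2*v^3 - 385*j^2*v^2 + 1050*j^2*v - 12*j*v^4 + 132*j*v^3 - 360*j*v^2 + v^5 - 11*v^4 + 30*v^3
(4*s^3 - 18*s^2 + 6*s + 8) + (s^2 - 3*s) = 4*s^3 - 17*s^2 + 3*s + 8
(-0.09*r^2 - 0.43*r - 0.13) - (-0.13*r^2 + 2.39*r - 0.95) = 0.04*r^2 - 2.82*r + 0.82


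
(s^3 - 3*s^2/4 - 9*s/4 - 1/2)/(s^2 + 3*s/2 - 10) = (4*s^3 - 3*s^2 - 9*s - 2)/(2*(2*s^2 + 3*s - 20))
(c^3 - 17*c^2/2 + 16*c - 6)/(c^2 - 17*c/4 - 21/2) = 2*(2*c^2 - 5*c + 2)/(4*c + 7)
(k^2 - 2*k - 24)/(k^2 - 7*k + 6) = (k + 4)/(k - 1)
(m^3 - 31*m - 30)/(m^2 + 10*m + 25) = (m^2 - 5*m - 6)/(m + 5)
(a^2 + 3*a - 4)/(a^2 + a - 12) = (a - 1)/(a - 3)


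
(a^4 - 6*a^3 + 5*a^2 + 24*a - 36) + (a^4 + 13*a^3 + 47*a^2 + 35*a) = 2*a^4 + 7*a^3 + 52*a^2 + 59*a - 36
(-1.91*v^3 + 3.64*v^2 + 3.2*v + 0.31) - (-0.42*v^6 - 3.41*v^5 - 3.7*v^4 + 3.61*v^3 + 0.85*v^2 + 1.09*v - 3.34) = 0.42*v^6 + 3.41*v^5 + 3.7*v^4 - 5.52*v^3 + 2.79*v^2 + 2.11*v + 3.65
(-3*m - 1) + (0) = -3*m - 1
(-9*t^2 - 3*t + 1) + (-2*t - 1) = -9*t^2 - 5*t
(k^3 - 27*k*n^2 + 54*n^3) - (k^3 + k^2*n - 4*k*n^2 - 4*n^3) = -k^2*n - 23*k*n^2 + 58*n^3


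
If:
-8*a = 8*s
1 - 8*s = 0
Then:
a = -1/8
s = 1/8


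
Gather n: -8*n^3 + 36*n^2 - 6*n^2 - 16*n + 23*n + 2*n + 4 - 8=-8*n^3 + 30*n^2 + 9*n - 4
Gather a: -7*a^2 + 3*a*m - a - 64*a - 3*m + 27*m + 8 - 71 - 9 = -7*a^2 + a*(3*m - 65) + 24*m - 72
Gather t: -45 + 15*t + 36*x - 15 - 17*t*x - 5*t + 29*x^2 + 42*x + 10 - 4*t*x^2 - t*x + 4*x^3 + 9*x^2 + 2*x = t*(-4*x^2 - 18*x + 10) + 4*x^3 + 38*x^2 + 80*x - 50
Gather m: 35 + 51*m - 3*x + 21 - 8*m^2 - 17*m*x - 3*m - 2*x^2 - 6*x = -8*m^2 + m*(48 - 17*x) - 2*x^2 - 9*x + 56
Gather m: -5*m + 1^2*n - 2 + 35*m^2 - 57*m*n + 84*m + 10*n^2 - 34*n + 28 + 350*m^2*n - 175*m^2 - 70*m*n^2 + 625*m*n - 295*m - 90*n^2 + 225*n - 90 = m^2*(350*n - 140) + m*(-70*n^2 + 568*n - 216) - 80*n^2 + 192*n - 64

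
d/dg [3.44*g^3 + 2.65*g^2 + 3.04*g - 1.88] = 10.32*g^2 + 5.3*g + 3.04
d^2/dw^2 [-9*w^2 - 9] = -18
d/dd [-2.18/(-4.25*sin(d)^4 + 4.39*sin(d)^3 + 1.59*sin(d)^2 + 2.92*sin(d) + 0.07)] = (-37.06*sin(d)^3 + 28.7106*sin(d)^2 + 6.9324*sin(d) + 6.3656)*cos(d)/(-4.25*sin(d)^4 + 4.39*sin(d)^3 + 1.59*sin(d)^2 + 2.92*sin(d) + 0.07)^2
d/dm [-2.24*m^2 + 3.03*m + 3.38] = 3.03 - 4.48*m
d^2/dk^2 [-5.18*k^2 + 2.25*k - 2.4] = -10.3600000000000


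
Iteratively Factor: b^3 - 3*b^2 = (b)*(b^2 - 3*b) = b*(b - 3)*(b)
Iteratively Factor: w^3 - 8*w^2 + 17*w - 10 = (w - 2)*(w^2 - 6*w + 5) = (w - 5)*(w - 2)*(w - 1)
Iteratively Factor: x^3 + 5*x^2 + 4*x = (x + 1)*(x^2 + 4*x) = x*(x + 1)*(x + 4)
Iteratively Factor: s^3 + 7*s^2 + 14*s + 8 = (s + 4)*(s^2 + 3*s + 2) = (s + 1)*(s + 4)*(s + 2)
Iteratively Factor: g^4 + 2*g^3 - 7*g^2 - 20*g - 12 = (g - 3)*(g^3 + 5*g^2 + 8*g + 4) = (g - 3)*(g + 1)*(g^2 + 4*g + 4) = (g - 3)*(g + 1)*(g + 2)*(g + 2)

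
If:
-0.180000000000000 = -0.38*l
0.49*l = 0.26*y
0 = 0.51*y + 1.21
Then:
No Solution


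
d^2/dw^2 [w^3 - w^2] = 6*w - 2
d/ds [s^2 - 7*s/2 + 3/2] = 2*s - 7/2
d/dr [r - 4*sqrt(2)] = 1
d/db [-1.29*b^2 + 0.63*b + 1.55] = 0.63 - 2.58*b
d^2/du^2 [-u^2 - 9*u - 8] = -2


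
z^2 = z^2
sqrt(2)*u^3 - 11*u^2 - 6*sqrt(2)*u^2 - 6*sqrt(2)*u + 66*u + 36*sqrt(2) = (u - 6)*(u - 6*sqrt(2))*(sqrt(2)*u + 1)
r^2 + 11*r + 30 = (r + 5)*(r + 6)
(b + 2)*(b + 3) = b^2 + 5*b + 6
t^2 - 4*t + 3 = (t - 3)*(t - 1)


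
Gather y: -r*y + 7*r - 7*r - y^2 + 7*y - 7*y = -r*y - y^2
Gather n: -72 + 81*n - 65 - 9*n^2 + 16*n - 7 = -9*n^2 + 97*n - 144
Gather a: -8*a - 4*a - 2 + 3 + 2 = 3 - 12*a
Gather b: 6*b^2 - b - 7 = 6*b^2 - b - 7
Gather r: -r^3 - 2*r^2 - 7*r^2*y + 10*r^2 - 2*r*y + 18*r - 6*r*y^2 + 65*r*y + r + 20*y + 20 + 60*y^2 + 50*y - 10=-r^3 + r^2*(8 - 7*y) + r*(-6*y^2 + 63*y + 19) + 60*y^2 + 70*y + 10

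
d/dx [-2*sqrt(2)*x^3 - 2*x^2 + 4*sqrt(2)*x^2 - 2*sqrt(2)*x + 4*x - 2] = -6*sqrt(2)*x^2 - 4*x + 8*sqrt(2)*x - 2*sqrt(2) + 4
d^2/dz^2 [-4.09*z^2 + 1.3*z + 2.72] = -8.18000000000000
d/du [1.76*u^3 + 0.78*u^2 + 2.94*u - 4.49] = 5.28*u^2 + 1.56*u + 2.94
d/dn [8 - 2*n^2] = -4*n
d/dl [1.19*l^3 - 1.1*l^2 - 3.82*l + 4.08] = 3.57*l^2 - 2.2*l - 3.82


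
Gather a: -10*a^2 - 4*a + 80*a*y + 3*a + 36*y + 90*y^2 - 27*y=-10*a^2 + a*(80*y - 1) + 90*y^2 + 9*y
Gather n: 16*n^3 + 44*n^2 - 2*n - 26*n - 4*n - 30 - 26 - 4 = 16*n^3 + 44*n^2 - 32*n - 60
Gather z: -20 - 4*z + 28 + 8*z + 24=4*z + 32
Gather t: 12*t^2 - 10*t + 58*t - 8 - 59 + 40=12*t^2 + 48*t - 27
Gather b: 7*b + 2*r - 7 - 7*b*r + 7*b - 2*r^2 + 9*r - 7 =b*(14 - 7*r) - 2*r^2 + 11*r - 14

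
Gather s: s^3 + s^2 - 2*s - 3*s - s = s^3 + s^2 - 6*s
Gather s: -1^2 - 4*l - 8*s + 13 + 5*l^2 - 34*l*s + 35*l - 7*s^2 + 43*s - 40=5*l^2 + 31*l - 7*s^2 + s*(35 - 34*l) - 28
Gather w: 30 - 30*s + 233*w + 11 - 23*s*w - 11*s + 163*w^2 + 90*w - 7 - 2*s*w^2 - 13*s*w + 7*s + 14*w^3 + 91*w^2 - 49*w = -34*s + 14*w^3 + w^2*(254 - 2*s) + w*(274 - 36*s) + 34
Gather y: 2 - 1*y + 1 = 3 - y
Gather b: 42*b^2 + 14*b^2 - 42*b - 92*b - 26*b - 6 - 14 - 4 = 56*b^2 - 160*b - 24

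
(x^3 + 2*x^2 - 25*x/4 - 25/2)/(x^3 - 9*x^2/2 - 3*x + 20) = (x + 5/2)/(x - 4)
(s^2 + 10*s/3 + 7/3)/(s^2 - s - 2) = (s + 7/3)/(s - 2)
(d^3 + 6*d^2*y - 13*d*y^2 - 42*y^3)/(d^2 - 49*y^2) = (-d^2 + d*y + 6*y^2)/(-d + 7*y)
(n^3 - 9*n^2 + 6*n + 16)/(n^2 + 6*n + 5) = (n^2 - 10*n + 16)/(n + 5)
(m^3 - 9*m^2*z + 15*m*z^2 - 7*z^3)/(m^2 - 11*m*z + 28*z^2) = (-m^2 + 2*m*z - z^2)/(-m + 4*z)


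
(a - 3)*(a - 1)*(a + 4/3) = a^3 - 8*a^2/3 - 7*a/3 + 4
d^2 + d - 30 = (d - 5)*(d + 6)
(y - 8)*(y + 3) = y^2 - 5*y - 24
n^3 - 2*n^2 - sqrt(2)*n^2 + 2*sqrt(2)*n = n*(n - 2)*(n - sqrt(2))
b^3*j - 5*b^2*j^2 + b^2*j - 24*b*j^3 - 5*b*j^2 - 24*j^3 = (b - 8*j)*(b + 3*j)*(b*j + j)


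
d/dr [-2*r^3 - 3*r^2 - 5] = 6*r*(-r - 1)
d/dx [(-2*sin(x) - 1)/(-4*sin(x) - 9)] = 14*cos(x)/(4*sin(x) + 9)^2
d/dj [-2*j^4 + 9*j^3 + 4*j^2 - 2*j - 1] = -8*j^3 + 27*j^2 + 8*j - 2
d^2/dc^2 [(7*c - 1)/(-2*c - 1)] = 36/(2*c + 1)^3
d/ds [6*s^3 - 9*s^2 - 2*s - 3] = 18*s^2 - 18*s - 2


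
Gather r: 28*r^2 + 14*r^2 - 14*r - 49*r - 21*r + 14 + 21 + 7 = 42*r^2 - 84*r + 42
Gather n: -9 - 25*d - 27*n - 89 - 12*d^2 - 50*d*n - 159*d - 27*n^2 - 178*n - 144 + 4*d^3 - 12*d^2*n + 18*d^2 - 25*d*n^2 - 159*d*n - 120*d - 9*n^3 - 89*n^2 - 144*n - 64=4*d^3 + 6*d^2 - 304*d - 9*n^3 + n^2*(-25*d - 116) + n*(-12*d^2 - 209*d - 349) - 306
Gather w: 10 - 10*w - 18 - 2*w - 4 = -12*w - 12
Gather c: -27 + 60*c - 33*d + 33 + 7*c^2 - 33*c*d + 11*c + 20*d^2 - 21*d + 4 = 7*c^2 + c*(71 - 33*d) + 20*d^2 - 54*d + 10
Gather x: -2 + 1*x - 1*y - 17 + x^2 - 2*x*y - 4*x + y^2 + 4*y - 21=x^2 + x*(-2*y - 3) + y^2 + 3*y - 40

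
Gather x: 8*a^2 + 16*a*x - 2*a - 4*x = 8*a^2 - 2*a + x*(16*a - 4)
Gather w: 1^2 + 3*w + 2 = 3*w + 3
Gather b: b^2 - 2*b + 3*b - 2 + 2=b^2 + b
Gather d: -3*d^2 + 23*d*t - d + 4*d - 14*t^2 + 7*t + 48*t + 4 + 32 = -3*d^2 + d*(23*t + 3) - 14*t^2 + 55*t + 36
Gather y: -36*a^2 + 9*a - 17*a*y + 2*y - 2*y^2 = -36*a^2 + 9*a - 2*y^2 + y*(2 - 17*a)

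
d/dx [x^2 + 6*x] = 2*x + 6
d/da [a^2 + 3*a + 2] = 2*a + 3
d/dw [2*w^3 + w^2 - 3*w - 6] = 6*w^2 + 2*w - 3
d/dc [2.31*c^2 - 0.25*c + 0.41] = 4.62*c - 0.25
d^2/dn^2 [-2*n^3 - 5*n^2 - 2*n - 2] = -12*n - 10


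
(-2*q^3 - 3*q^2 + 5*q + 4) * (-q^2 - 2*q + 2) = 2*q^5 + 7*q^4 - 3*q^3 - 20*q^2 + 2*q + 8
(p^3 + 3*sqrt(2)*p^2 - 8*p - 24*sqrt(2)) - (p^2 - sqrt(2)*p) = p^3 - p^2 + 3*sqrt(2)*p^2 - 8*p + sqrt(2)*p - 24*sqrt(2)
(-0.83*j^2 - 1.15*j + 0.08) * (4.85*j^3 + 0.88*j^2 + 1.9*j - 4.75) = -4.0255*j^5 - 6.3079*j^4 - 2.201*j^3 + 1.8279*j^2 + 5.6145*j - 0.38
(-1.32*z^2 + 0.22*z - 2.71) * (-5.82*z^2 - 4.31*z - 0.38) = 7.6824*z^4 + 4.4088*z^3 + 15.3256*z^2 + 11.5965*z + 1.0298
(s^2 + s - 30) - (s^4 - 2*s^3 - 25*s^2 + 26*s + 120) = -s^4 + 2*s^3 + 26*s^2 - 25*s - 150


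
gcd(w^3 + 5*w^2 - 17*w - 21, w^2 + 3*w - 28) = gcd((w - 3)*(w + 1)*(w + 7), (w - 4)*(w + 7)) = w + 7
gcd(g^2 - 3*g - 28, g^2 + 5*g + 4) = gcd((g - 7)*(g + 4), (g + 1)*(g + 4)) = g + 4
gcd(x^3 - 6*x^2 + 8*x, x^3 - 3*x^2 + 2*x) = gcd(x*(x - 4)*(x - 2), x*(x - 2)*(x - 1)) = x^2 - 2*x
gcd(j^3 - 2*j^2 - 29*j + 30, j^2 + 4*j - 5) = j^2 + 4*j - 5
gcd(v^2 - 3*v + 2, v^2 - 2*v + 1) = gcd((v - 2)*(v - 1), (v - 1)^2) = v - 1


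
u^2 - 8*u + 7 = (u - 7)*(u - 1)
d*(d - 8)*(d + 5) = d^3 - 3*d^2 - 40*d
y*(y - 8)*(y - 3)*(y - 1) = y^4 - 12*y^3 + 35*y^2 - 24*y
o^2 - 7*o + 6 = (o - 6)*(o - 1)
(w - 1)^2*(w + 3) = w^3 + w^2 - 5*w + 3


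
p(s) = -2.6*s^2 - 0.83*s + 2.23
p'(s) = -5.2*s - 0.83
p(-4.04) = -36.85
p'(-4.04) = 20.18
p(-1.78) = -4.53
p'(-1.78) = 8.43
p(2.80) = -20.48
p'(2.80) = -15.39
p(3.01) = -23.82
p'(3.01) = -16.48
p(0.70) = 0.38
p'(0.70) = -4.47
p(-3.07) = -19.73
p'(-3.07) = 15.13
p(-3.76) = -31.41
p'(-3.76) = 18.72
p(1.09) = -1.76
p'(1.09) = -6.50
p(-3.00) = -18.68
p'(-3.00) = 14.77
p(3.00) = -23.66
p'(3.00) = -16.43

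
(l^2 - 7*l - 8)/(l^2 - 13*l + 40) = (l + 1)/(l - 5)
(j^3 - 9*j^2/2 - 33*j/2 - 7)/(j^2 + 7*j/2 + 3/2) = (j^2 - 5*j - 14)/(j + 3)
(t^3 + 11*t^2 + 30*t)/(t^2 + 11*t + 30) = t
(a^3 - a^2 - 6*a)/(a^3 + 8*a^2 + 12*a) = (a - 3)/(a + 6)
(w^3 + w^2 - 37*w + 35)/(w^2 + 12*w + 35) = (w^2 - 6*w + 5)/(w + 5)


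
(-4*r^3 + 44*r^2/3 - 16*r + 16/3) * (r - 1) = -4*r^4 + 56*r^3/3 - 92*r^2/3 + 64*r/3 - 16/3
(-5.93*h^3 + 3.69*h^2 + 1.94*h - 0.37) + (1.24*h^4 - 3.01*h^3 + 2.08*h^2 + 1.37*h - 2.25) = 1.24*h^4 - 8.94*h^3 + 5.77*h^2 + 3.31*h - 2.62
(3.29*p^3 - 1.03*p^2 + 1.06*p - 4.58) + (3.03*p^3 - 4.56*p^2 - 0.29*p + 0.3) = 6.32*p^3 - 5.59*p^2 + 0.77*p - 4.28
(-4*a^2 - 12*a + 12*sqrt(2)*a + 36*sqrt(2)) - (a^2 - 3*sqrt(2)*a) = -5*a^2 - 12*a + 15*sqrt(2)*a + 36*sqrt(2)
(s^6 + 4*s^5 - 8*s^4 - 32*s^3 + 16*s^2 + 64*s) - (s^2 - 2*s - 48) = s^6 + 4*s^5 - 8*s^4 - 32*s^3 + 15*s^2 + 66*s + 48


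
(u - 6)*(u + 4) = u^2 - 2*u - 24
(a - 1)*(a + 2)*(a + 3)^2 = a^4 + 7*a^3 + 13*a^2 - 3*a - 18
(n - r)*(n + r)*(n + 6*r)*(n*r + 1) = n^4*r + 6*n^3*r^2 + n^3 - n^2*r^3 + 6*n^2*r - 6*n*r^4 - n*r^2 - 6*r^3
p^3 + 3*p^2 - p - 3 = (p - 1)*(p + 1)*(p + 3)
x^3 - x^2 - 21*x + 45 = (x - 3)^2*(x + 5)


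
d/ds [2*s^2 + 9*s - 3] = 4*s + 9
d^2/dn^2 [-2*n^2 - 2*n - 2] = -4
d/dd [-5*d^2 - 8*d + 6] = -10*d - 8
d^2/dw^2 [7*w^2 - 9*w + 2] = 14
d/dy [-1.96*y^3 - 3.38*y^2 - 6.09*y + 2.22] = -5.88*y^2 - 6.76*y - 6.09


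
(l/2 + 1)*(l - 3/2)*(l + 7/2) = l^3/2 + 2*l^2 - 5*l/8 - 21/4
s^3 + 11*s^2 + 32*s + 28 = (s + 2)^2*(s + 7)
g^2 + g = g*(g + 1)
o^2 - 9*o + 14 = (o - 7)*(o - 2)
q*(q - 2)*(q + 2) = q^3 - 4*q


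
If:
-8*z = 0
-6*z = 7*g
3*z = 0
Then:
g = 0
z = 0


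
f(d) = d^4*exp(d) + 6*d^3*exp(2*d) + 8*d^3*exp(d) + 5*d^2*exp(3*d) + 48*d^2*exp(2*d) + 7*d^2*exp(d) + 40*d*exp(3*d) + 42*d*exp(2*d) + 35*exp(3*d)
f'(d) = d^4*exp(d) + 12*d^3*exp(2*d) + 12*d^3*exp(d) + 15*d^2*exp(3*d) + 114*d^2*exp(2*d) + 31*d^2*exp(d) + 130*d*exp(3*d) + 180*d*exp(2*d) + 14*d*exp(d) + 145*exp(3*d) + 42*exp(2*d)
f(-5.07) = -1.26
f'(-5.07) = -1.09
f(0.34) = 177.58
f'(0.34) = 772.55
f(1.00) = 2359.68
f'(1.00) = 8553.86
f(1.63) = 21178.31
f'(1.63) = 71568.75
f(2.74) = 824424.41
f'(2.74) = 2681756.72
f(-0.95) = -0.06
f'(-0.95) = -1.41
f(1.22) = 5170.33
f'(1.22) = 18159.44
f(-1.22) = 0.09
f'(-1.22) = 0.44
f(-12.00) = 0.05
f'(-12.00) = 0.03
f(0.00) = 35.00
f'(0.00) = 187.00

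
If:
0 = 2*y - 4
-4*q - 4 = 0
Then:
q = -1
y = 2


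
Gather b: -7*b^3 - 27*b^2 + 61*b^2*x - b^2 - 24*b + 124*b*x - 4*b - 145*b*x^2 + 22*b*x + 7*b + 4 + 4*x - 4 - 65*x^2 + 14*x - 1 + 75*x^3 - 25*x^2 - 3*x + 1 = -7*b^3 + b^2*(61*x - 28) + b*(-145*x^2 + 146*x - 21) + 75*x^3 - 90*x^2 + 15*x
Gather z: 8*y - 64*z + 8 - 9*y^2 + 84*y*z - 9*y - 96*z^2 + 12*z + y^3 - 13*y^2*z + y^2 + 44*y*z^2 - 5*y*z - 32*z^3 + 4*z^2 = y^3 - 8*y^2 - y - 32*z^3 + z^2*(44*y - 92) + z*(-13*y^2 + 79*y - 52) + 8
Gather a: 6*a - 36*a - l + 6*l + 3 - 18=-30*a + 5*l - 15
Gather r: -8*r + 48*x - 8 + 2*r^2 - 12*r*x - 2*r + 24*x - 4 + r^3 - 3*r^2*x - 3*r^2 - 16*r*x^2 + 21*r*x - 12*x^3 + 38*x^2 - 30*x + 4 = r^3 + r^2*(-3*x - 1) + r*(-16*x^2 + 9*x - 10) - 12*x^3 + 38*x^2 + 42*x - 8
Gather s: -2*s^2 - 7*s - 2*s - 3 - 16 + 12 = -2*s^2 - 9*s - 7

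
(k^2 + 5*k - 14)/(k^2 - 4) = (k + 7)/(k + 2)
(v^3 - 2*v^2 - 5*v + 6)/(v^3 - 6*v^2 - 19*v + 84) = (v^2 + v - 2)/(v^2 - 3*v - 28)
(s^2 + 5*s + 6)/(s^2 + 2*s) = (s + 3)/s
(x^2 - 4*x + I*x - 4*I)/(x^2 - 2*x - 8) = (x + I)/(x + 2)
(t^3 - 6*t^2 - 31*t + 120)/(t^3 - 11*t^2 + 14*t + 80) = (t^2 + 2*t - 15)/(t^2 - 3*t - 10)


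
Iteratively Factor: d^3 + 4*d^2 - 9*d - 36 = (d - 3)*(d^2 + 7*d + 12) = (d - 3)*(d + 3)*(d + 4)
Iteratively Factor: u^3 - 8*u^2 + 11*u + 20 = (u - 5)*(u^2 - 3*u - 4) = (u - 5)*(u + 1)*(u - 4)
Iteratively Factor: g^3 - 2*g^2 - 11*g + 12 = (g - 4)*(g^2 + 2*g - 3) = (g - 4)*(g - 1)*(g + 3)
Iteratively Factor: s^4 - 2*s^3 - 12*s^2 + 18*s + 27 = (s + 1)*(s^3 - 3*s^2 - 9*s + 27) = (s - 3)*(s + 1)*(s^2 - 9) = (s - 3)^2*(s + 1)*(s + 3)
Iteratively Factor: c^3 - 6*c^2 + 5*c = (c)*(c^2 - 6*c + 5) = c*(c - 5)*(c - 1)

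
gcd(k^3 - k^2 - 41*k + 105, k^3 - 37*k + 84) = k^2 + 4*k - 21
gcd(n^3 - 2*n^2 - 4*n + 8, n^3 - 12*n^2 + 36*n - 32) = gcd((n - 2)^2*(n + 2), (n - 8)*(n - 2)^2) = n^2 - 4*n + 4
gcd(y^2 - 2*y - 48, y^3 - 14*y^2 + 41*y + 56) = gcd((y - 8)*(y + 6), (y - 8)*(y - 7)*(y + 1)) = y - 8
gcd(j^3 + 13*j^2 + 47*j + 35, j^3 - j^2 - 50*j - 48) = j + 1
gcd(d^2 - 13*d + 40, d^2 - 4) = 1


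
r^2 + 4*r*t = r*(r + 4*t)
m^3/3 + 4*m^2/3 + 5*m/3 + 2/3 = (m/3 + 1/3)*(m + 1)*(m + 2)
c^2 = c^2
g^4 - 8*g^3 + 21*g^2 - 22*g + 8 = (g - 4)*(g - 2)*(g - 1)^2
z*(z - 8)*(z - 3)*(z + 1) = z^4 - 10*z^3 + 13*z^2 + 24*z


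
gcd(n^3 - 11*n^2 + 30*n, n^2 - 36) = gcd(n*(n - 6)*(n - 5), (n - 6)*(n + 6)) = n - 6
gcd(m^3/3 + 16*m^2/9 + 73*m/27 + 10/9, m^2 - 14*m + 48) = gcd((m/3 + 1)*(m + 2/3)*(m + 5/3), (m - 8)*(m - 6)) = 1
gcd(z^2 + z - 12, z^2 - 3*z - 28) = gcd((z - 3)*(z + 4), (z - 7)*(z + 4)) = z + 4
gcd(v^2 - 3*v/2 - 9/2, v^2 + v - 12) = v - 3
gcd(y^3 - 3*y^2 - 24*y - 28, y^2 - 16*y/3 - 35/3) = y - 7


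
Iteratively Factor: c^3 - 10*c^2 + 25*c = (c - 5)*(c^2 - 5*c) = (c - 5)^2*(c)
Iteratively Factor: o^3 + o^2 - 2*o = (o - 1)*(o^2 + 2*o) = o*(o - 1)*(o + 2)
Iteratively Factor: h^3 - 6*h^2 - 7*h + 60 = (h - 4)*(h^2 - 2*h - 15) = (h - 5)*(h - 4)*(h + 3)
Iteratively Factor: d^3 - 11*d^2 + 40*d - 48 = (d - 4)*(d^2 - 7*d + 12) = (d - 4)*(d - 3)*(d - 4)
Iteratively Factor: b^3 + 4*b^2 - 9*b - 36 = (b + 4)*(b^2 - 9) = (b - 3)*(b + 4)*(b + 3)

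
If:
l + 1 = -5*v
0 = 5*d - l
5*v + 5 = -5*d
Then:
No Solution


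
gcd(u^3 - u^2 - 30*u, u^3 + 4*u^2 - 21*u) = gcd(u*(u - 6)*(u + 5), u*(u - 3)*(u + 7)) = u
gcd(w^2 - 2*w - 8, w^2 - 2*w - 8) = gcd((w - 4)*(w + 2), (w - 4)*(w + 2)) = w^2 - 2*w - 8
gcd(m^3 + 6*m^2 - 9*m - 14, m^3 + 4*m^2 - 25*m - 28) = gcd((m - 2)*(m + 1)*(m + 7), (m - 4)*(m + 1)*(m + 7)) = m^2 + 8*m + 7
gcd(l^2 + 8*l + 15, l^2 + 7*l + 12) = l + 3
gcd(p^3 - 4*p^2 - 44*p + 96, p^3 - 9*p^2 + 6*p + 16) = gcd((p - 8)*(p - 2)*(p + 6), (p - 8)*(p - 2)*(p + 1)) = p^2 - 10*p + 16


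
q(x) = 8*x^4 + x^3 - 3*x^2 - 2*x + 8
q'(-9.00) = -23033.00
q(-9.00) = 51542.00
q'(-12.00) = -54794.00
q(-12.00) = 163760.00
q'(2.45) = 471.90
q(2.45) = 288.04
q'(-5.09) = -4113.65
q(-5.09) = 5178.42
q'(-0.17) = -1.05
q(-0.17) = 8.26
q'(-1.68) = -135.19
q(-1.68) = 61.88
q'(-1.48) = -90.29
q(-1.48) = 39.53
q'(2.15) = 317.00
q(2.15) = 170.71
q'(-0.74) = -8.88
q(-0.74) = 9.83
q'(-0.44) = -1.51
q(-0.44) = 8.51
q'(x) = 32*x^3 + 3*x^2 - 6*x - 2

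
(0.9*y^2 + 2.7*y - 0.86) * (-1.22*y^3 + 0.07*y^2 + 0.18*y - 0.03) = -1.098*y^5 - 3.231*y^4 + 1.4002*y^3 + 0.3988*y^2 - 0.2358*y + 0.0258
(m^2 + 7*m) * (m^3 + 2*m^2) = m^5 + 9*m^4 + 14*m^3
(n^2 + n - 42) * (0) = 0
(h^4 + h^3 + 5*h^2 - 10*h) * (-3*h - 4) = -3*h^5 - 7*h^4 - 19*h^3 + 10*h^2 + 40*h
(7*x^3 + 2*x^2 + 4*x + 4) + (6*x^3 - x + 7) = 13*x^3 + 2*x^2 + 3*x + 11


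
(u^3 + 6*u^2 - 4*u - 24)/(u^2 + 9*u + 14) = (u^2 + 4*u - 12)/(u + 7)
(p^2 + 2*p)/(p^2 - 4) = p/(p - 2)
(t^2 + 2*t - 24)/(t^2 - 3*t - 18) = (-t^2 - 2*t + 24)/(-t^2 + 3*t + 18)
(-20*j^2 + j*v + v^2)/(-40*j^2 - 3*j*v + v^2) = (-4*j + v)/(-8*j + v)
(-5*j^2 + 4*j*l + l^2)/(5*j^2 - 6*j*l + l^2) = (-5*j - l)/(5*j - l)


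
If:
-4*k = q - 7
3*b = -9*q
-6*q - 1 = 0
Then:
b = 1/2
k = 43/24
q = -1/6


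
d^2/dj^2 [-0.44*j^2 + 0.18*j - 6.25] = -0.880000000000000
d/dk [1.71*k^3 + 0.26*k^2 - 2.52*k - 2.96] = 5.13*k^2 + 0.52*k - 2.52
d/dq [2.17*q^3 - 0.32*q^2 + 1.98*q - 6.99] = 6.51*q^2 - 0.64*q + 1.98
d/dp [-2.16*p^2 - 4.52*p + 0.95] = -4.32*p - 4.52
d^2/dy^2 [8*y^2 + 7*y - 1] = 16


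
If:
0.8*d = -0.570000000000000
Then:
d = -0.71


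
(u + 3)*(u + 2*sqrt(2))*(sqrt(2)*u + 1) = sqrt(2)*u^3 + 3*sqrt(2)*u^2 + 5*u^2 + 2*sqrt(2)*u + 15*u + 6*sqrt(2)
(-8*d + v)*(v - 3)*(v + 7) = -8*d*v^2 - 32*d*v + 168*d + v^3 + 4*v^2 - 21*v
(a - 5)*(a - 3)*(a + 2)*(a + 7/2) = a^4 - 5*a^3/2 - 22*a^2 + 53*a/2 + 105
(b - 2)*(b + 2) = b^2 - 4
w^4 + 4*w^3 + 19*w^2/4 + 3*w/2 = w*(w + 1/2)*(w + 3/2)*(w + 2)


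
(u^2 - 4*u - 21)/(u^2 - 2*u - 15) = (u - 7)/(u - 5)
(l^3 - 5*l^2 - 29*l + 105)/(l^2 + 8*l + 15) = (l^2 - 10*l + 21)/(l + 3)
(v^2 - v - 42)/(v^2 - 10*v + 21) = (v + 6)/(v - 3)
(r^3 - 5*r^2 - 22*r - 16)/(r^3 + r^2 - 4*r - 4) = (r - 8)/(r - 2)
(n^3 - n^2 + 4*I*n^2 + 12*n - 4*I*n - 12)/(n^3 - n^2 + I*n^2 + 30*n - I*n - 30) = (n - 2*I)/(n - 5*I)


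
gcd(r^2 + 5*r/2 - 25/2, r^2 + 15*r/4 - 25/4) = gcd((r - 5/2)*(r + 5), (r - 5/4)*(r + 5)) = r + 5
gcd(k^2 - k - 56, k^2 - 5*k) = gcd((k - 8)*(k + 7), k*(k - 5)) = 1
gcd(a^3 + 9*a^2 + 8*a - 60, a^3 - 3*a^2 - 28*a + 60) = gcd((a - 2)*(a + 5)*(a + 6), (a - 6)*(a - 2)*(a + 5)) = a^2 + 3*a - 10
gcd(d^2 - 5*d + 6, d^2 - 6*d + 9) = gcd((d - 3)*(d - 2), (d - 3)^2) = d - 3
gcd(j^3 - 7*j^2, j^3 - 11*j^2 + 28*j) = j^2 - 7*j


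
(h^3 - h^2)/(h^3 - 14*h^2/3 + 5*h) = 3*h*(h - 1)/(3*h^2 - 14*h + 15)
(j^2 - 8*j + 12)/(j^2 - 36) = (j - 2)/(j + 6)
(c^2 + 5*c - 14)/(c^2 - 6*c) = (c^2 + 5*c - 14)/(c*(c - 6))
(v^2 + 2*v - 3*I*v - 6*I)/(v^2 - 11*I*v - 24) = (v + 2)/(v - 8*I)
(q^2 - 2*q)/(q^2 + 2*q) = (q - 2)/(q + 2)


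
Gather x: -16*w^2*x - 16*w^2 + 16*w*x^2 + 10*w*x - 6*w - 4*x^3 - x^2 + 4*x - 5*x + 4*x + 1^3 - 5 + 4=-16*w^2 - 6*w - 4*x^3 + x^2*(16*w - 1) + x*(-16*w^2 + 10*w + 3)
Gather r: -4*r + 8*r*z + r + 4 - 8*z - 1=r*(8*z - 3) - 8*z + 3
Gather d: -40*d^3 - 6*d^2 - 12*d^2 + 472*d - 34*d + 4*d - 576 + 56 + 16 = -40*d^3 - 18*d^2 + 442*d - 504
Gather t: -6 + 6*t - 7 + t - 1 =7*t - 14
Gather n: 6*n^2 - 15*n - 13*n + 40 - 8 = 6*n^2 - 28*n + 32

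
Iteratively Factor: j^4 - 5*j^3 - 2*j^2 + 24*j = (j + 2)*(j^3 - 7*j^2 + 12*j) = j*(j + 2)*(j^2 - 7*j + 12) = j*(j - 3)*(j + 2)*(j - 4)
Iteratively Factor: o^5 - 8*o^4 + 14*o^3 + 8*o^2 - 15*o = (o + 1)*(o^4 - 9*o^3 + 23*o^2 - 15*o) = (o - 1)*(o + 1)*(o^3 - 8*o^2 + 15*o) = o*(o - 1)*(o + 1)*(o^2 - 8*o + 15) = o*(o - 5)*(o - 1)*(o + 1)*(o - 3)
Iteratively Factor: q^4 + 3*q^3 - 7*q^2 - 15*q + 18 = (q + 3)*(q^3 - 7*q + 6) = (q + 3)^2*(q^2 - 3*q + 2) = (q - 2)*(q + 3)^2*(q - 1)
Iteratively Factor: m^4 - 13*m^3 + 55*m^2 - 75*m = (m)*(m^3 - 13*m^2 + 55*m - 75) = m*(m - 5)*(m^2 - 8*m + 15) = m*(m - 5)^2*(m - 3)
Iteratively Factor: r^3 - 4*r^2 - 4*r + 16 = (r + 2)*(r^2 - 6*r + 8) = (r - 2)*(r + 2)*(r - 4)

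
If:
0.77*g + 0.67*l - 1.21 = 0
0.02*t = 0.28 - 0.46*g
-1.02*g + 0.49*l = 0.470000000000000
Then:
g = 0.26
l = 1.50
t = 7.97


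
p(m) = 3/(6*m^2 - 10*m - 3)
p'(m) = 3*(10 - 12*m)/(6*m^2 - 10*m - 3)^2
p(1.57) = -0.77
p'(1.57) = -1.73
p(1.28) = -0.50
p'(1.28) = -0.45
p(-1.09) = 0.20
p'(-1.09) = 0.31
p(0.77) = -0.42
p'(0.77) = 0.04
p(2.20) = 0.74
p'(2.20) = -3.01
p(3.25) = 0.11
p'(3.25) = -0.11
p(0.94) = -0.42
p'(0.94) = -0.08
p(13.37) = 0.00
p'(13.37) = -0.00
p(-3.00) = 0.04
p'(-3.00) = 0.02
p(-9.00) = 0.01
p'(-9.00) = 0.00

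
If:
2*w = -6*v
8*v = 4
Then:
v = 1/2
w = -3/2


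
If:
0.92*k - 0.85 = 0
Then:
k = 0.92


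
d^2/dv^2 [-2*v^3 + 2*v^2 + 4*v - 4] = 4 - 12*v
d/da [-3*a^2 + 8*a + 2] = 8 - 6*a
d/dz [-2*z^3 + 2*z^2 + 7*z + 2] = -6*z^2 + 4*z + 7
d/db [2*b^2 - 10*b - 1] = 4*b - 10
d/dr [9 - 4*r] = -4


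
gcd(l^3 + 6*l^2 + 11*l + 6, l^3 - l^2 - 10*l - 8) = l^2 + 3*l + 2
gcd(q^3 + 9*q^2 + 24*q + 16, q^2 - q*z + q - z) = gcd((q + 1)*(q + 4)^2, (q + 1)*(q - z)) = q + 1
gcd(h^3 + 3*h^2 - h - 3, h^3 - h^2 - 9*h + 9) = h^2 + 2*h - 3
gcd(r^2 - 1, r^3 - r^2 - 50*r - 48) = r + 1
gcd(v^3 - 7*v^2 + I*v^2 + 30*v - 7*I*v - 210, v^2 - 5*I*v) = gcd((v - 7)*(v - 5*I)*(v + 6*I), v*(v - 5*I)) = v - 5*I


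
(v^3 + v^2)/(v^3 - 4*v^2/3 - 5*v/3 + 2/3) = 3*v^2/(3*v^2 - 7*v + 2)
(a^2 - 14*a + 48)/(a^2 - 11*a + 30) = (a - 8)/(a - 5)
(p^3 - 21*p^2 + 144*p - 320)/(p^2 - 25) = (p^2 - 16*p + 64)/(p + 5)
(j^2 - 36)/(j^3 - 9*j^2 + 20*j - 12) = (j + 6)/(j^2 - 3*j + 2)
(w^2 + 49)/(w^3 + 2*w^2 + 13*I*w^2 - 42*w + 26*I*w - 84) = (w - 7*I)/(w^2 + w*(2 + 6*I) + 12*I)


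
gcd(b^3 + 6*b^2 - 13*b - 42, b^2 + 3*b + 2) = b + 2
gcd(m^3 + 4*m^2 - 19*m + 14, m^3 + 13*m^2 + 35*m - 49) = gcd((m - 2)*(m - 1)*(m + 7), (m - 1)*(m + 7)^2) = m^2 + 6*m - 7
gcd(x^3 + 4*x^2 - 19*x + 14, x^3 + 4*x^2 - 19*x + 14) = x^3 + 4*x^2 - 19*x + 14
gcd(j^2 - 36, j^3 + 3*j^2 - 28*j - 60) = j + 6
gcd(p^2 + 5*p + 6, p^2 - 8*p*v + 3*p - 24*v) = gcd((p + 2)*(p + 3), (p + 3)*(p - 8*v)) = p + 3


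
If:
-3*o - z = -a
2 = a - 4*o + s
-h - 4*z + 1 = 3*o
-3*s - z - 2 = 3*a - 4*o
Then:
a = 5*z/8 - 3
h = 4 - 29*z/8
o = -z/8 - 1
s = 1 - 9*z/8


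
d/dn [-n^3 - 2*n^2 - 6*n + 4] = -3*n^2 - 4*n - 6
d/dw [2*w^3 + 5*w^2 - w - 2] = 6*w^2 + 10*w - 1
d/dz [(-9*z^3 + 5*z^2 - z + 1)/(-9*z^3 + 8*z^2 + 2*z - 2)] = 9*z*(-3*z^3 - 6*z^2 + 11*z - 4)/(81*z^6 - 144*z^5 + 28*z^4 + 68*z^3 - 28*z^2 - 8*z + 4)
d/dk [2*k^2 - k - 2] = 4*k - 1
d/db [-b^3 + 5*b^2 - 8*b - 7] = -3*b^2 + 10*b - 8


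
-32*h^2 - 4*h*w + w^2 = (-8*h + w)*(4*h + w)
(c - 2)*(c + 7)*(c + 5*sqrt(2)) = c^3 + 5*c^2 + 5*sqrt(2)*c^2 - 14*c + 25*sqrt(2)*c - 70*sqrt(2)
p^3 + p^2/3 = p^2*(p + 1/3)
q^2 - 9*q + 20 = (q - 5)*(q - 4)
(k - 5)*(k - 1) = k^2 - 6*k + 5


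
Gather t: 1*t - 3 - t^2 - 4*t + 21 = -t^2 - 3*t + 18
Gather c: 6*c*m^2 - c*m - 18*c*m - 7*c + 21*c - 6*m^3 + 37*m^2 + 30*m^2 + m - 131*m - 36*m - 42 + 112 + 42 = c*(6*m^2 - 19*m + 14) - 6*m^3 + 67*m^2 - 166*m + 112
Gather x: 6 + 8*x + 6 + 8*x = 16*x + 12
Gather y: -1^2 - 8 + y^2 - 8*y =y^2 - 8*y - 9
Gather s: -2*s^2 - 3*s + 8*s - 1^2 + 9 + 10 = -2*s^2 + 5*s + 18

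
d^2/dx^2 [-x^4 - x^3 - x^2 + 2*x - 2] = -12*x^2 - 6*x - 2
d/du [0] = 0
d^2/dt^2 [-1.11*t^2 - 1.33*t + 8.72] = -2.22000000000000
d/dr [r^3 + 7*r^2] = r*(3*r + 14)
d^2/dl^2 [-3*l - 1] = 0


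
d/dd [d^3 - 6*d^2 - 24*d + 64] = 3*d^2 - 12*d - 24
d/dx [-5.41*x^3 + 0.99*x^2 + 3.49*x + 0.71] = -16.23*x^2 + 1.98*x + 3.49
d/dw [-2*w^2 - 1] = -4*w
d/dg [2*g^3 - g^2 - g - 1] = 6*g^2 - 2*g - 1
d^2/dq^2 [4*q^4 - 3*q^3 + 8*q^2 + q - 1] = 48*q^2 - 18*q + 16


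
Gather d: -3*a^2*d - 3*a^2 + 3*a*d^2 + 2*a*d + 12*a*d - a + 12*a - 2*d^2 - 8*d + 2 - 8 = -3*a^2 + 11*a + d^2*(3*a - 2) + d*(-3*a^2 + 14*a - 8) - 6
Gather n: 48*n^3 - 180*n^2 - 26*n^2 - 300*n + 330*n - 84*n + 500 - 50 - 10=48*n^3 - 206*n^2 - 54*n + 440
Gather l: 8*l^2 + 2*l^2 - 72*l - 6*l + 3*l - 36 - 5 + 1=10*l^2 - 75*l - 40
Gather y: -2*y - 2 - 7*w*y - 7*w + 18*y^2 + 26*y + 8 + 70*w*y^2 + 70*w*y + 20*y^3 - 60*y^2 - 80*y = -7*w + 20*y^3 + y^2*(70*w - 42) + y*(63*w - 56) + 6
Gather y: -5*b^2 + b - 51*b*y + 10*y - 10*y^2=-5*b^2 + b - 10*y^2 + y*(10 - 51*b)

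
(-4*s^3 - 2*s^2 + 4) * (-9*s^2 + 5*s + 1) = 36*s^5 - 2*s^4 - 14*s^3 - 38*s^2 + 20*s + 4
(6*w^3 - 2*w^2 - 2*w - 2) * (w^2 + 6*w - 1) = 6*w^5 + 34*w^4 - 20*w^3 - 12*w^2 - 10*w + 2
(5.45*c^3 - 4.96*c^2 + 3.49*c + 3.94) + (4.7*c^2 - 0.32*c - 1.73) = 5.45*c^3 - 0.26*c^2 + 3.17*c + 2.21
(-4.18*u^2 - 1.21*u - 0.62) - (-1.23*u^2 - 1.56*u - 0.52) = -2.95*u^2 + 0.35*u - 0.1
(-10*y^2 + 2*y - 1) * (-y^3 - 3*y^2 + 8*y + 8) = 10*y^5 + 28*y^4 - 85*y^3 - 61*y^2 + 8*y - 8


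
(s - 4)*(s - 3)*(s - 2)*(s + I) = s^4 - 9*s^3 + I*s^3 + 26*s^2 - 9*I*s^2 - 24*s + 26*I*s - 24*I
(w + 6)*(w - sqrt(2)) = w^2 - sqrt(2)*w + 6*w - 6*sqrt(2)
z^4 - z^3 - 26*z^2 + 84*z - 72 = (z - 3)*(z - 2)^2*(z + 6)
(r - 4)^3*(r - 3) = r^4 - 15*r^3 + 84*r^2 - 208*r + 192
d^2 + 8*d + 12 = (d + 2)*(d + 6)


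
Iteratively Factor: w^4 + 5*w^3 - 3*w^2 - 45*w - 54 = (w - 3)*(w^3 + 8*w^2 + 21*w + 18) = (w - 3)*(w + 3)*(w^2 + 5*w + 6) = (w - 3)*(w + 3)^2*(w + 2)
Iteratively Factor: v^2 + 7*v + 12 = (v + 4)*(v + 3)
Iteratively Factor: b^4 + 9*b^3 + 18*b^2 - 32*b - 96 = (b - 2)*(b^3 + 11*b^2 + 40*b + 48) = (b - 2)*(b + 4)*(b^2 + 7*b + 12) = (b - 2)*(b + 3)*(b + 4)*(b + 4)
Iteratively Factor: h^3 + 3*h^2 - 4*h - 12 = (h - 2)*(h^2 + 5*h + 6) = (h - 2)*(h + 2)*(h + 3)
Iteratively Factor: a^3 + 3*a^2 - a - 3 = (a + 1)*(a^2 + 2*a - 3) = (a + 1)*(a + 3)*(a - 1)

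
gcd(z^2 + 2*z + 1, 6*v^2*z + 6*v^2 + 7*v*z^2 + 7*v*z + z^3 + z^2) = z + 1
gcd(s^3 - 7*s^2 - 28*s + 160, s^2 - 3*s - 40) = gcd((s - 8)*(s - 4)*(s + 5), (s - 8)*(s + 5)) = s^2 - 3*s - 40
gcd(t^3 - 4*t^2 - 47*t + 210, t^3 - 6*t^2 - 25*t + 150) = t^2 - 11*t + 30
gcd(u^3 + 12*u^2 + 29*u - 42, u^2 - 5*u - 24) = 1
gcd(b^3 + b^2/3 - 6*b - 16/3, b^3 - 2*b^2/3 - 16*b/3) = b^2 - 2*b/3 - 16/3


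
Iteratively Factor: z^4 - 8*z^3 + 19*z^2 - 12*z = (z - 3)*(z^3 - 5*z^2 + 4*z) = z*(z - 3)*(z^2 - 5*z + 4) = z*(z - 4)*(z - 3)*(z - 1)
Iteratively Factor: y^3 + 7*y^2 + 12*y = (y + 4)*(y^2 + 3*y) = (y + 3)*(y + 4)*(y)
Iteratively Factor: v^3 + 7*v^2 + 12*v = (v + 3)*(v^2 + 4*v) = v*(v + 3)*(v + 4)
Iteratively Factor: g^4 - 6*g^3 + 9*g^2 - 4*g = (g)*(g^3 - 6*g^2 + 9*g - 4) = g*(g - 4)*(g^2 - 2*g + 1) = g*(g - 4)*(g - 1)*(g - 1)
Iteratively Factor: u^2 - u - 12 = (u + 3)*(u - 4)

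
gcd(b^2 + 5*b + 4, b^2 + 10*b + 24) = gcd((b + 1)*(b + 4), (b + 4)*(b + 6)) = b + 4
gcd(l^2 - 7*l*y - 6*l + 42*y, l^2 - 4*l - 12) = l - 6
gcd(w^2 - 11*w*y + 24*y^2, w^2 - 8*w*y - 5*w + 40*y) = -w + 8*y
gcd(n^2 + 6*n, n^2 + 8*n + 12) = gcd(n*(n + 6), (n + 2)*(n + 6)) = n + 6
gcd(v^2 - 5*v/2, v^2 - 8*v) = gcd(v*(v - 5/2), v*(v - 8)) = v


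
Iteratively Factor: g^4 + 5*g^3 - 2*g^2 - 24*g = (g + 4)*(g^3 + g^2 - 6*g) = (g + 3)*(g + 4)*(g^2 - 2*g) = (g - 2)*(g + 3)*(g + 4)*(g)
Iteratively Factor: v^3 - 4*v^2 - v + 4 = (v - 4)*(v^2 - 1) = (v - 4)*(v + 1)*(v - 1)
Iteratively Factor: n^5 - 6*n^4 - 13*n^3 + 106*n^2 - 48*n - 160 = (n - 5)*(n^4 - n^3 - 18*n^2 + 16*n + 32) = (n - 5)*(n - 2)*(n^3 + n^2 - 16*n - 16) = (n - 5)*(n - 2)*(n + 4)*(n^2 - 3*n - 4) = (n - 5)*(n - 4)*(n - 2)*(n + 4)*(n + 1)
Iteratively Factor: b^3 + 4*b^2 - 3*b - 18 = (b + 3)*(b^2 + b - 6) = (b + 3)^2*(b - 2)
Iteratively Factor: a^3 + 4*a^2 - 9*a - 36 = (a - 3)*(a^2 + 7*a + 12) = (a - 3)*(a + 3)*(a + 4)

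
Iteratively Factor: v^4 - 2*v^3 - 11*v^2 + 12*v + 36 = (v - 3)*(v^3 + v^2 - 8*v - 12) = (v - 3)^2*(v^2 + 4*v + 4) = (v - 3)^2*(v + 2)*(v + 2)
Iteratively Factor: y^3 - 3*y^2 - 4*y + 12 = (y - 3)*(y^2 - 4) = (y - 3)*(y - 2)*(y + 2)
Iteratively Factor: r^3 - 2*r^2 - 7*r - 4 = (r + 1)*(r^2 - 3*r - 4) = (r - 4)*(r + 1)*(r + 1)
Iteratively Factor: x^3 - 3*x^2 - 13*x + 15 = (x - 5)*(x^2 + 2*x - 3) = (x - 5)*(x + 3)*(x - 1)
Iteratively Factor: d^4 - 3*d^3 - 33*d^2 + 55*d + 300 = (d + 4)*(d^3 - 7*d^2 - 5*d + 75) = (d - 5)*(d + 4)*(d^2 - 2*d - 15) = (d - 5)^2*(d + 4)*(d + 3)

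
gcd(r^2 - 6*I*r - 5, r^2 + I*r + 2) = r - I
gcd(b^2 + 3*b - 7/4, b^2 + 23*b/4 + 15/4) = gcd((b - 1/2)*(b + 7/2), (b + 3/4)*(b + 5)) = 1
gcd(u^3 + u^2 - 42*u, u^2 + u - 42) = u^2 + u - 42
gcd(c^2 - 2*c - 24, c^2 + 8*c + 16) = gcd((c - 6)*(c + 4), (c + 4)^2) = c + 4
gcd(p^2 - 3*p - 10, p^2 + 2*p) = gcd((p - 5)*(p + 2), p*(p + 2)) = p + 2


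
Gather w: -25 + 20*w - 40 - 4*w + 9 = 16*w - 56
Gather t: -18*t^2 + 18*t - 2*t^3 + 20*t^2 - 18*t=-2*t^3 + 2*t^2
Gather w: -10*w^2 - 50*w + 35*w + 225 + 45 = -10*w^2 - 15*w + 270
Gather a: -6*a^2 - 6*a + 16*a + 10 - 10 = -6*a^2 + 10*a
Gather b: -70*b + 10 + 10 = 20 - 70*b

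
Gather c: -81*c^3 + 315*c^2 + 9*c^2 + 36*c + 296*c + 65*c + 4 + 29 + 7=-81*c^3 + 324*c^2 + 397*c + 40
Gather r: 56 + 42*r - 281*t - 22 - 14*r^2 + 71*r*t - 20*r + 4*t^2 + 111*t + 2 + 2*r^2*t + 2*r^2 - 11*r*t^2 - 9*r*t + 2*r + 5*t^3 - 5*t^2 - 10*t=r^2*(2*t - 12) + r*(-11*t^2 + 62*t + 24) + 5*t^3 - t^2 - 180*t + 36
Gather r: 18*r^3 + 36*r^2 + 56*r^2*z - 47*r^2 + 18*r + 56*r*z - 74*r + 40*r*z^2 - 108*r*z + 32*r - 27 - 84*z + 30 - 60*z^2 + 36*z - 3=18*r^3 + r^2*(56*z - 11) + r*(40*z^2 - 52*z - 24) - 60*z^2 - 48*z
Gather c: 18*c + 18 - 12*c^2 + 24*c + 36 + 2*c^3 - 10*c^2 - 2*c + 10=2*c^3 - 22*c^2 + 40*c + 64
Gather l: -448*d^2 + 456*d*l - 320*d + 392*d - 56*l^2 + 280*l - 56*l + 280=-448*d^2 + 72*d - 56*l^2 + l*(456*d + 224) + 280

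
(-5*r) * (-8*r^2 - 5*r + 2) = 40*r^3 + 25*r^2 - 10*r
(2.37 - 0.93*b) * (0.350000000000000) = 0.8295 - 0.3255*b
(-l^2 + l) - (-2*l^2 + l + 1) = l^2 - 1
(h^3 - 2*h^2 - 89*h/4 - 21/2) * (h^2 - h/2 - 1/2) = h^5 - 5*h^4/2 - 87*h^3/4 + 13*h^2/8 + 131*h/8 + 21/4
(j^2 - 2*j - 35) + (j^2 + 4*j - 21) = 2*j^2 + 2*j - 56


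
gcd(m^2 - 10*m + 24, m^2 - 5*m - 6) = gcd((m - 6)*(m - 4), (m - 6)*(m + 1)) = m - 6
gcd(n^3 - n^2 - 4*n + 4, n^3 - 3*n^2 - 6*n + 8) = n^2 + n - 2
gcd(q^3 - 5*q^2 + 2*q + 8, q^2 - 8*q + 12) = q - 2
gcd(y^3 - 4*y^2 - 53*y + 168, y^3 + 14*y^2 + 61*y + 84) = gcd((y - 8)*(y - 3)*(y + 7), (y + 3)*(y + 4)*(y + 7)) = y + 7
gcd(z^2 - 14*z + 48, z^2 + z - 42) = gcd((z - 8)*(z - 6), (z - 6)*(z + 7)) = z - 6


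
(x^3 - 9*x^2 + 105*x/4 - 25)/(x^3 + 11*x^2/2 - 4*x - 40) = (x^2 - 13*x/2 + 10)/(x^2 + 8*x + 16)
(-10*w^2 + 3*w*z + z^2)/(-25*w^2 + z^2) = (-2*w + z)/(-5*w + z)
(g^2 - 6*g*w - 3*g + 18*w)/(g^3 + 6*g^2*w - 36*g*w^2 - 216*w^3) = (g - 3)/(g^2 + 12*g*w + 36*w^2)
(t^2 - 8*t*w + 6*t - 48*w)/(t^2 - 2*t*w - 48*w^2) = (t + 6)/(t + 6*w)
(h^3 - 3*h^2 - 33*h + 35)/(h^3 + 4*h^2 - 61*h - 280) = (h^2 - 8*h + 7)/(h^2 - h - 56)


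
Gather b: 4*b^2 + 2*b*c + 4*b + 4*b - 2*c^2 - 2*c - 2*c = 4*b^2 + b*(2*c + 8) - 2*c^2 - 4*c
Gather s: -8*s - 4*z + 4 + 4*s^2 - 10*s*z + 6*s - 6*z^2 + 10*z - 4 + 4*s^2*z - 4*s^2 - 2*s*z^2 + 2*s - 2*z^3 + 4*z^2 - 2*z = 4*s^2*z + s*(-2*z^2 - 10*z) - 2*z^3 - 2*z^2 + 4*z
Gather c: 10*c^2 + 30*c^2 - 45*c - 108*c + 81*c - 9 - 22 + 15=40*c^2 - 72*c - 16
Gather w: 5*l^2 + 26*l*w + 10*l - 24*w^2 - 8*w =5*l^2 + 10*l - 24*w^2 + w*(26*l - 8)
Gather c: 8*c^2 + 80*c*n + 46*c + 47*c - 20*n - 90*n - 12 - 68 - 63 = 8*c^2 + c*(80*n + 93) - 110*n - 143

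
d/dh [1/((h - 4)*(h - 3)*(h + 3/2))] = 2*(-6*h^2 + 22*h - 3)/(4*h^6 - 44*h^5 + 133*h^4 + 78*h^3 - 783*h^2 + 216*h + 1296)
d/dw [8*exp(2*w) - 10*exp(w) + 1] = (16*exp(w) - 10)*exp(w)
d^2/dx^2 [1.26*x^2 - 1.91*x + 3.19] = 2.52000000000000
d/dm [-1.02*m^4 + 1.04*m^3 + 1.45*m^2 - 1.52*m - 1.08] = -4.08*m^3 + 3.12*m^2 + 2.9*m - 1.52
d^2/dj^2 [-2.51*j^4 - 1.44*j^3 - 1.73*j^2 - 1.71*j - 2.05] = -30.12*j^2 - 8.64*j - 3.46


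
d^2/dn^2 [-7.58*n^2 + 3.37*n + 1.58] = -15.1600000000000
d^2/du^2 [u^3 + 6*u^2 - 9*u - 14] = 6*u + 12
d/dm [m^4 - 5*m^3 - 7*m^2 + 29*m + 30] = 4*m^3 - 15*m^2 - 14*m + 29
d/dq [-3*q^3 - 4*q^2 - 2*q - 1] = -9*q^2 - 8*q - 2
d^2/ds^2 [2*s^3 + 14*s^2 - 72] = 12*s + 28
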